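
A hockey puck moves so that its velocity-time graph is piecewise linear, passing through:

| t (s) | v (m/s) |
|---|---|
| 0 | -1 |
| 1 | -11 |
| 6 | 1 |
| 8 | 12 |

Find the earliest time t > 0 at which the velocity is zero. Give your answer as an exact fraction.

t = 67/12 s

v changes sign on 1–6 s (from -11 to 1); the graph is linear there, so v = 0 at t = 1 + (11)·(6 − 1)/(1 − -11) = 67/12 s.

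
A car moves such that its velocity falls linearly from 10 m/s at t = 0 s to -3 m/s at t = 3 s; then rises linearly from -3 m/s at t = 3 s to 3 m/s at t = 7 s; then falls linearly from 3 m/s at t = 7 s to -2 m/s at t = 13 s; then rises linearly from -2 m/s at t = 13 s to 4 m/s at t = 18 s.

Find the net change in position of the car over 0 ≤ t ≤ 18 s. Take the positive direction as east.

18.5 m

Net displacement equals the area under the velocity-time graph (areas below the axis count negative).
0–3 s: ½(10 + -3)(3) = 10.5 m
3–7 s: ½(-3 + 3)(4) = 0 m
7–13 s: ½(3 + -2)(6) = 3 m
13–18 s: ½(-2 + 4)(5) = 5 m
Net displacement = 18.5 m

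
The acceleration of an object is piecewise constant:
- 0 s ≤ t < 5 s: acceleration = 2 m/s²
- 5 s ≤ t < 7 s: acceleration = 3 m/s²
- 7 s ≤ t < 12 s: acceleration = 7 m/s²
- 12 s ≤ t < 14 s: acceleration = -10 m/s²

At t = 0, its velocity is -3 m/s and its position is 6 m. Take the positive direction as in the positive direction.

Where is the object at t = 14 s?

On each constant-a segment, Δv = aΔt and Δx = v₀Δt + ½aΔt²; chain segment to segment.
0–5 s: v starts -3 m/s; Δx = -3·5 + ½·2·5² = 10 m; v ends 7 m/s.
5–7 s: v starts 7 m/s; Δx = 7·2 + ½·3·2² = 20 m; v ends 13 m/s.
7–12 s: v starts 13 m/s; Δx = 13·5 + ½·7·5² = 152.5 m; v ends 48 m/s.
12–14 s: v starts 48 m/s; Δx = 48·2 + ½·-10·2² = 76 m; v ends 28 m/s.
x(14) = 6 + Σ Δx = 264.5 m.

264.5 m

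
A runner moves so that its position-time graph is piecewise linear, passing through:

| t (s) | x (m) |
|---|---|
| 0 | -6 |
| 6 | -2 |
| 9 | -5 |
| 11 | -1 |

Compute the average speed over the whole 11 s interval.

1 m/s

Average speed = (total path length)/(elapsed time); on a piecewise-linear x-t graph the path length is Σ|Δx|.
0–6 s: |Δx| = |-2 − -6| = 4 m
6–9 s: |Δx| = |-5 − -2| = 3 m
9–11 s: |Δx| = |-1 − -5| = 4 m
Total path = 11 m; average speed = 11/11 = 1 m/s.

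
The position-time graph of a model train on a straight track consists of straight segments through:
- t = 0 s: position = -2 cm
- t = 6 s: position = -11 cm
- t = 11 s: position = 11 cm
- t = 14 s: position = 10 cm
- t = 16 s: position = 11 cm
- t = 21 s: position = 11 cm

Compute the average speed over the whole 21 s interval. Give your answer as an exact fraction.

Average speed = (total path length)/(elapsed time); on a piecewise-linear x-t graph the path length is Σ|Δx|.
0–6 s: |Δx| = |-11 − -2| = 9 cm
6–11 s: |Δx| = |11 − -11| = 22 cm
11–14 s: |Δx| = |10 − 11| = 1 cm
14–16 s: |Δx| = |11 − 10| = 1 cm
16–21 s: |Δx| = |11 − 11| = 0 cm
Total path = 33 cm; average speed = 33/21 = 11/7 cm/s.

11/7 cm/s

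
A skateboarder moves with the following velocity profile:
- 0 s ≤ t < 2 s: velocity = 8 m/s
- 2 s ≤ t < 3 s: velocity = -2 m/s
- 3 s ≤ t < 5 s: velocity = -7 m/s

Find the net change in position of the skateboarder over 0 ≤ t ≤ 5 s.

Net displacement equals the area under the velocity-time graph (areas below the axis count negative).
0–2 s: 8 × 2 = 16 m
2–3 s: -2 × 1 = -2 m
3–5 s: -7 × 2 = -14 m
Net displacement = 0 m

0 m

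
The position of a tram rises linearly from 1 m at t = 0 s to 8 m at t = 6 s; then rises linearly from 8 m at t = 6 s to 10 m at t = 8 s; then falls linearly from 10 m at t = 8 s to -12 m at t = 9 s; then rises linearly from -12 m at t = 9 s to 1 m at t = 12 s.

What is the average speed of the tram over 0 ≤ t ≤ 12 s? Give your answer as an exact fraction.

Average speed = (total path length)/(elapsed time); on a piecewise-linear x-t graph the path length is Σ|Δx|.
0–6 s: |Δx| = |8 − 1| = 7 m
6–8 s: |Δx| = |10 − 8| = 2 m
8–9 s: |Δx| = |-12 − 10| = 22 m
9–12 s: |Δx| = |1 − -12| = 13 m
Total path = 44 m; average speed = 44/12 = 11/3 m/s.

11/3 m/s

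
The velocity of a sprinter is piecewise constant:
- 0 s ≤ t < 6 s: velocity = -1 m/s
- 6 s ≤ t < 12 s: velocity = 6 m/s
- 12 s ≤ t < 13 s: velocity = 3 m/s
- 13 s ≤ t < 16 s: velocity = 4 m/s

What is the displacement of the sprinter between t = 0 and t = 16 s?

Displacement is the signed area under the v-t curve.
0–6 s: -1 × 6 = -6 m
6–12 s: 6 × 6 = 36 m
12–13 s: 3 × 1 = 3 m
13–16 s: 4 × 3 = 12 m
Net displacement = 45 m

45 m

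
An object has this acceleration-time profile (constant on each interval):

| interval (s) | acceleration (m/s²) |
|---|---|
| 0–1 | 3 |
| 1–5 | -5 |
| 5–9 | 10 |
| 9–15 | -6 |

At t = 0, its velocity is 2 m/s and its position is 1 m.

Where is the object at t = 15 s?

46.5 m

On each constant-a segment, Δv = aΔt and Δx = v₀Δt + ½aΔt²; chain segment to segment.
0–1 s: v starts 2 m/s; Δx = 2·1 + ½·3·1² = 3.5 m; v ends 5 m/s.
1–5 s: v starts 5 m/s; Δx = 5·4 + ½·-5·4² = -20 m; v ends -15 m/s.
5–9 s: v starts -15 m/s; Δx = -15·4 + ½·10·4² = 20 m; v ends 25 m/s.
9–15 s: v starts 25 m/s; Δx = 25·6 + ½·-6·6² = 42 m; v ends -11 m/s.
x(15) = 1 + Σ Δx = 46.5 m.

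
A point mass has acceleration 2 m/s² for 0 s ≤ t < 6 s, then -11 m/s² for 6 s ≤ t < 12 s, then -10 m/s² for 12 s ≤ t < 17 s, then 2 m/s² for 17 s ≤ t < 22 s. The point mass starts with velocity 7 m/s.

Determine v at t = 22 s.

Δv equals the area under the a-t graph; then v = v₀ + Δv.
0–6 s: 2 × 6 = 12 m/s
6–12 s: -11 × 6 = -66 m/s
12–17 s: -10 × 5 = -50 m/s
17–22 s: 2 × 5 = 10 m/s
Δv = -94 m/s, so v(22) = 7 + (-94) = -87 m/s.

-87 m/s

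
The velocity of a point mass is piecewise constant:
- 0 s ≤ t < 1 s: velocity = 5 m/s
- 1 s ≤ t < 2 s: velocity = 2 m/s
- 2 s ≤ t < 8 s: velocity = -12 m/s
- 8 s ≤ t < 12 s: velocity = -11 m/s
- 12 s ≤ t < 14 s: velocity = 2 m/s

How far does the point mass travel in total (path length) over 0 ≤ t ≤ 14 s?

Distance (not displacement) is the total path length: add the absolute areas under v-t.
0–1 s: |5| × 1 = 5 m
1–2 s: |2| × 1 = 2 m
2–8 s: |-12| × 6 = 72 m
8–12 s: |-11| × 4 = 44 m
12–14 s: |2| × 2 = 4 m
Total distance = 127 m

127 m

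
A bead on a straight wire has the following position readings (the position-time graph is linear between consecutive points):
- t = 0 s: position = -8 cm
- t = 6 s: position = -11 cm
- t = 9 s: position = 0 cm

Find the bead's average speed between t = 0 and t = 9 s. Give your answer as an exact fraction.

14/9 cm/s

Average speed = (total path length)/(elapsed time); on a piecewise-linear x-t graph the path length is Σ|Δx|.
0–6 s: |Δx| = |-11 − -8| = 3 cm
6–9 s: |Δx| = |0 − -11| = 11 cm
Total path = 14 cm; average speed = 14/9 = 14/9 cm/s.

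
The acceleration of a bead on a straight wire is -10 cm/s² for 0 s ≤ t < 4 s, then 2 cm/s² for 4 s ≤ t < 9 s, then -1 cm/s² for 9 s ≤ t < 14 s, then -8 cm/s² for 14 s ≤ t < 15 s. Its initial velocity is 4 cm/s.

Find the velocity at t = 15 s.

-39 cm/s

Δv equals the area under the a-t graph; then v = v₀ + Δv.
0–4 s: -10 × 4 = -40 cm/s
4–9 s: 2 × 5 = 10 cm/s
9–14 s: -1 × 5 = -5 cm/s
14–15 s: -8 × 1 = -8 cm/s
Δv = -43 cm/s, so v(15) = 4 + (-43) = -39 cm/s.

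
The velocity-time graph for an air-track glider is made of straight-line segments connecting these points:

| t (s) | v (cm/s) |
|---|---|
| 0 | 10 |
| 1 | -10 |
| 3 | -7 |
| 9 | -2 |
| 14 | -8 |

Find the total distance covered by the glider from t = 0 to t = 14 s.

74 cm

Total distance travelled is ∫|v| dt — sum the magnitudes of each area piece.
0–1 s: v = 0 at t = 0.5 s; triangle areas 2.5 + 2.5 = 5 cm
1–3 s: |½(-10 + -7)(2)| = 17 cm
3–9 s: |½(-7 + -2)(6)| = 27 cm
9–14 s: |½(-2 + -8)(5)| = 25 cm
Total distance = 74 cm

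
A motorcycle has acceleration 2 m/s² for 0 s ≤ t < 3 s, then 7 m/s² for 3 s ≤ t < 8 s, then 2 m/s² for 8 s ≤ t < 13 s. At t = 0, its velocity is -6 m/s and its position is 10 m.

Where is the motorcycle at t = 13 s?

On each constant-a segment, Δv = aΔt and Δx = v₀Δt + ½aΔt²; chain segment to segment.
0–3 s: v starts -6 m/s; Δx = -6·3 + ½·2·3² = -9 m; v ends 0 m/s.
3–8 s: v starts 0 m/s; Δx = 0·5 + ½·7·5² = 87.5 m; v ends 35 m/s.
8–13 s: v starts 35 m/s; Δx = 35·5 + ½·2·5² = 200 m; v ends 45 m/s.
x(13) = 10 + Σ Δx = 288.5 m.

288.5 m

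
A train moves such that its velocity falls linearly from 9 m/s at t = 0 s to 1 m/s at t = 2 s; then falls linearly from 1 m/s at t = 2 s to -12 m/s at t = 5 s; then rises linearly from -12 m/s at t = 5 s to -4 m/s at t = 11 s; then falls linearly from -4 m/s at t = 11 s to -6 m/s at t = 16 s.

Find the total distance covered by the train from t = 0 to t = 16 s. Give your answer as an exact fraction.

Total distance travelled is ∫|v| dt — sum the magnitudes of each area piece.
0–2 s: |½(9 + 1)(2)| = 10 m
2–5 s: v = 0 at t = 29/13 s; triangle areas 3/26 + 216/13 = 435/26 m
5–11 s: |½(-12 + -4)(6)| = 48 m
11–16 s: |½(-4 + -6)(5)| = 25 m
Total distance = 2593/26 m

2593/26 m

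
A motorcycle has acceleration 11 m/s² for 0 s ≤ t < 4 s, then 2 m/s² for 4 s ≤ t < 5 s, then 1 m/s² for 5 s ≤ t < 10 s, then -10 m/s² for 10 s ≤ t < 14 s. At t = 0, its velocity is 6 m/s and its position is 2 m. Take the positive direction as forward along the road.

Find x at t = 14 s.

585.5 m

On each constant-a segment, Δv = aΔt and Δx = v₀Δt + ½aΔt²; chain segment to segment.
0–4 s: v starts 6 m/s; Δx = 6·4 + ½·11·4² = 112 m; v ends 50 m/s.
4–5 s: v starts 50 m/s; Δx = 50·1 + ½·2·1² = 51 m; v ends 52 m/s.
5–10 s: v starts 52 m/s; Δx = 52·5 + ½·1·5² = 272.5 m; v ends 57 m/s.
10–14 s: v starts 57 m/s; Δx = 57·4 + ½·-10·4² = 148 m; v ends 17 m/s.
x(14) = 2 + Σ Δx = 585.5 m.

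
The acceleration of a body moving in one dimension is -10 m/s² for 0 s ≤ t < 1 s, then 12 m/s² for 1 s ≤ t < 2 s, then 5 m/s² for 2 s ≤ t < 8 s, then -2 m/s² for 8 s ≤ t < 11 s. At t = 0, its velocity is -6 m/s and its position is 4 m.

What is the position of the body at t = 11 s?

118 m

On each constant-a segment, Δv = aΔt and Δx = v₀Δt + ½aΔt²; chain segment to segment.
0–1 s: v starts -6 m/s; Δx = -6·1 + ½·-10·1² = -11 m; v ends -16 m/s.
1–2 s: v starts -16 m/s; Δx = -16·1 + ½·12·1² = -10 m; v ends -4 m/s.
2–8 s: v starts -4 m/s; Δx = -4·6 + ½·5·6² = 66 m; v ends 26 m/s.
8–11 s: v starts 26 m/s; Δx = 26·3 + ½·-2·3² = 69 m; v ends 20 m/s.
x(11) = 4 + Σ Δx = 118 m.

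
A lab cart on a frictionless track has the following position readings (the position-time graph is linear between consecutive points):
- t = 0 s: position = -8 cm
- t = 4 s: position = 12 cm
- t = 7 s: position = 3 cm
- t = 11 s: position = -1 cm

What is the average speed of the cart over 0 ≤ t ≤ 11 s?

3 cm/s

Average speed = (total path length)/(elapsed time); on a piecewise-linear x-t graph the path length is Σ|Δx|.
0–4 s: |Δx| = |12 − -8| = 20 cm
4–7 s: |Δx| = |3 − 12| = 9 cm
7–11 s: |Δx| = |-1 − 3| = 4 cm
Total path = 33 cm; average speed = 33/11 = 3 cm/s.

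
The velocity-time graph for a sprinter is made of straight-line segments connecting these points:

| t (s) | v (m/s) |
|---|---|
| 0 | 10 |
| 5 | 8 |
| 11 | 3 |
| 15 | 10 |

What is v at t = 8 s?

5.5 m/s

On 5–11 s the graph is linear from 8 to 3 m/s: v(8) = 8 + (3 − 8)·(8 − 5)/(11 − 5) = 5.5 m/s.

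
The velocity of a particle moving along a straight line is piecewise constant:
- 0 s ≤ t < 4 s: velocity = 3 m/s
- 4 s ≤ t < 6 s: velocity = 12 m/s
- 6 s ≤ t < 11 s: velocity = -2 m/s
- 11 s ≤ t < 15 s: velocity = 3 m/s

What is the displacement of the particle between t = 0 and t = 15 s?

38 m

Displacement is the signed area under the v-t curve.
0–4 s: 3 × 4 = 12 m
4–6 s: 12 × 2 = 24 m
6–11 s: -2 × 5 = -10 m
11–15 s: 3 × 4 = 12 m
Net displacement = 38 m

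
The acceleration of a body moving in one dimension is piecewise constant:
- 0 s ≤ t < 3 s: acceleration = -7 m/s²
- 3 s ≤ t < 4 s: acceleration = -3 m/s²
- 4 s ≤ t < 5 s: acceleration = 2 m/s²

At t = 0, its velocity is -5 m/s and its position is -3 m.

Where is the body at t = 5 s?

On each constant-a segment, Δv = aΔt and Δx = v₀Δt + ½aΔt²; chain segment to segment.
0–3 s: v starts -5 m/s; Δx = -5·3 + ½·-7·3² = -46.5 m; v ends -26 m/s.
3–4 s: v starts -26 m/s; Δx = -26·1 + ½·-3·1² = -27.5 m; v ends -29 m/s.
4–5 s: v starts -29 m/s; Δx = -29·1 + ½·2·1² = -28 m; v ends -27 m/s.
x(5) = -3 + Σ Δx = -105 m.

-105 m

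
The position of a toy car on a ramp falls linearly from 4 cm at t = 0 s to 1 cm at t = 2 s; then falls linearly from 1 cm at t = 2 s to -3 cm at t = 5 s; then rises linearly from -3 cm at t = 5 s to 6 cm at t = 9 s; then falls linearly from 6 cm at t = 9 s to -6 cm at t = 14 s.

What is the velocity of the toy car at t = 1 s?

Velocity is the slope of the x-t graph on 0–2 s: (1 − 4)/(2 − 0) = -1.5 cm/s.

-1.5 cm/s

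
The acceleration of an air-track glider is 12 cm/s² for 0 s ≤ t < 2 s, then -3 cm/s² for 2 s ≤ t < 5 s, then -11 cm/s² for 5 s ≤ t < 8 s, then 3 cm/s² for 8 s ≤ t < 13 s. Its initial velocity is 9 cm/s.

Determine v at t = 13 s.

Δv equals the area under the a-t graph; then v = v₀ + Δv.
0–2 s: 12 × 2 = 24 cm/s
2–5 s: -3 × 3 = -9 cm/s
5–8 s: -11 × 3 = -33 cm/s
8–13 s: 3 × 5 = 15 cm/s
Δv = -3 cm/s, so v(13) = 9 + (-3) = 6 cm/s.

6 cm/s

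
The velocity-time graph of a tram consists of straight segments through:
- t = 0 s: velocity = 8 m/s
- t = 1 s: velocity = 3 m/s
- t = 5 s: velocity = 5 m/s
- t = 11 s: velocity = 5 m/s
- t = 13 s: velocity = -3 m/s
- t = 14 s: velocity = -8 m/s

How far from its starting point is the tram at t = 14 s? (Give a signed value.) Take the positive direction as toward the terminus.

48 m

Displacement is the signed area under the v-t curve.
0–1 s: ½(8 + 3)(1) = 5.5 m
1–5 s: ½(3 + 5)(4) = 16 m
5–11 s: 5 × 6 = 30 m
11–13 s: ½(5 + -3)(2) = 2 m
13–14 s: ½(-3 + -8)(1) = -5.5 m
Net displacement = 48 m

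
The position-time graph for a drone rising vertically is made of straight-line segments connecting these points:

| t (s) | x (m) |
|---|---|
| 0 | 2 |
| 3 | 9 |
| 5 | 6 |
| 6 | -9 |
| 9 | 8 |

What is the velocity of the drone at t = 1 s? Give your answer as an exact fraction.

7/3 m/s

Velocity is the slope of the x-t graph on 0–3 s: (9 − 2)/(3 − 0) = 7/3 m/s.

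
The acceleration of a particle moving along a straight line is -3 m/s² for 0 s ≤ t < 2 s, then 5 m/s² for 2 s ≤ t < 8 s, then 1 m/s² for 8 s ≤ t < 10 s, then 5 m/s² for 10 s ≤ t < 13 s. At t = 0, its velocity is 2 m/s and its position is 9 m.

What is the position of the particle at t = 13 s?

233.5 m

On each constant-a segment, Δv = aΔt and Δx = v₀Δt + ½aΔt²; chain segment to segment.
0–2 s: v starts 2 m/s; Δx = 2·2 + ½·-3·2² = -2 m; v ends -4 m/s.
2–8 s: v starts -4 m/s; Δx = -4·6 + ½·5·6² = 66 m; v ends 26 m/s.
8–10 s: v starts 26 m/s; Δx = 26·2 + ½·1·2² = 54 m; v ends 28 m/s.
10–13 s: v starts 28 m/s; Δx = 28·3 + ½·5·3² = 106.5 m; v ends 43 m/s.
x(13) = 9 + Σ Δx = 233.5 m.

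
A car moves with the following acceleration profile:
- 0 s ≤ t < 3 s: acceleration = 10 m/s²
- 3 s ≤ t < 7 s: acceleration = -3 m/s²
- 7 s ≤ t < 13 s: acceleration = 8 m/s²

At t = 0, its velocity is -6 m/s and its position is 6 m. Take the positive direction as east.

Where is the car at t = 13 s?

321 m

On each constant-a segment, Δv = aΔt and Δx = v₀Δt + ½aΔt²; chain segment to segment.
0–3 s: v starts -6 m/s; Δx = -6·3 + ½·10·3² = 27 m; v ends 24 m/s.
3–7 s: v starts 24 m/s; Δx = 24·4 + ½·-3·4² = 72 m; v ends 12 m/s.
7–13 s: v starts 12 m/s; Δx = 12·6 + ½·8·6² = 216 m; v ends 60 m/s.
x(13) = 6 + Σ Δx = 321 m.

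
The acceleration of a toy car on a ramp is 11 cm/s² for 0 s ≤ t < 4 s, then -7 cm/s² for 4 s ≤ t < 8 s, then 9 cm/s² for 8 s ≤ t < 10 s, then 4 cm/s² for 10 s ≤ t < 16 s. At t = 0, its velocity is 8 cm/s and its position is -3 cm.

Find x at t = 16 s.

On each constant-a segment, Δv = aΔt and Δx = v₀Δt + ½aΔt²; chain segment to segment.
0–4 s: v starts 8 cm/s; Δx = 8·4 + ½·11·4² = 120 cm; v ends 52 cm/s.
4–8 s: v starts 52 cm/s; Δx = 52·4 + ½·-7·4² = 152 cm; v ends 24 cm/s.
8–10 s: v starts 24 cm/s; Δx = 24·2 + ½·9·2² = 66 cm; v ends 42 cm/s.
10–16 s: v starts 42 cm/s; Δx = 42·6 + ½·4·6² = 324 cm; v ends 66 cm/s.
x(16) = -3 + Σ Δx = 659 cm.

659 cm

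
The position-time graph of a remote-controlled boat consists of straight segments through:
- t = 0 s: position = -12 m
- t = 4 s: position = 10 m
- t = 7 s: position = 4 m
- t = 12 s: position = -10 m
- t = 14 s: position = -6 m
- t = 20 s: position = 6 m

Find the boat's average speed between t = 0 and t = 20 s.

Average speed = (total path length)/(elapsed time); on a piecewise-linear x-t graph the path length is Σ|Δx|.
0–4 s: |Δx| = |10 − -12| = 22 m
4–7 s: |Δx| = |4 − 10| = 6 m
7–12 s: |Δx| = |-10 − 4| = 14 m
12–14 s: |Δx| = |-6 − -10| = 4 m
14–20 s: |Δx| = |6 − -6| = 12 m
Total path = 58 m; average speed = 58/20 = 2.9 m/s.

2.9 m/s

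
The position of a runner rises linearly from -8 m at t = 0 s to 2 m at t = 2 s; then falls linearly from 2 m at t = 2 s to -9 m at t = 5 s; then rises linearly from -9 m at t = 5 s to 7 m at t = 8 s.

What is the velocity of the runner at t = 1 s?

5 m/s

Velocity is the slope of the x-t graph on 0–2 s: (2 − -8)/(2 − 0) = 5 m/s.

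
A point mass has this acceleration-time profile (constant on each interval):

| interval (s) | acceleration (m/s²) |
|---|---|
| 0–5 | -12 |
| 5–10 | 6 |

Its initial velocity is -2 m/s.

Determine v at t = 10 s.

Δv equals the area under the a-t graph; then v = v₀ + Δv.
0–5 s: -12 × 5 = -60 m/s
5–10 s: 6 × 5 = 30 m/s
Δv = -30 m/s, so v(10) = -2 + (-30) = -32 m/s.

-32 m/s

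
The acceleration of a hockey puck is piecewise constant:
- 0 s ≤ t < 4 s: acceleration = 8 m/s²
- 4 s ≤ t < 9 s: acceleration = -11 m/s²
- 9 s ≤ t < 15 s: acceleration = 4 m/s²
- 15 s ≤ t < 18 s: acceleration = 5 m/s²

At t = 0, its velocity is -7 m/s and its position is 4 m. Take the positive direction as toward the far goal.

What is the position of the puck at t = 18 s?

-76 m

On each constant-a segment, Δv = aΔt and Δx = v₀Δt + ½aΔt²; chain segment to segment.
0–4 s: v starts -7 m/s; Δx = -7·4 + ½·8·4² = 36 m; v ends 25 m/s.
4–9 s: v starts 25 m/s; Δx = 25·5 + ½·-11·5² = -12.5 m; v ends -30 m/s.
9–15 s: v starts -30 m/s; Δx = -30·6 + ½·4·6² = -108 m; v ends -6 m/s.
15–18 s: v starts -6 m/s; Δx = -6·3 + ½·5·3² = 4.5 m; v ends 9 m/s.
x(18) = 4 + Σ Δx = -76 m.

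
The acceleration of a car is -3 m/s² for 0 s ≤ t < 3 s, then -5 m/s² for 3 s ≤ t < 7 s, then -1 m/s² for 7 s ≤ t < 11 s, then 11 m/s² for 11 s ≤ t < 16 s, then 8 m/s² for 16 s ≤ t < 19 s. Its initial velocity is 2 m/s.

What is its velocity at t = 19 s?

48 m/s

Δv equals the area under the a-t graph; then v = v₀ + Δv.
0–3 s: -3 × 3 = -9 m/s
3–7 s: -5 × 4 = -20 m/s
7–11 s: -1 × 4 = -4 m/s
11–16 s: 11 × 5 = 55 m/s
16–19 s: 8 × 3 = 24 m/s
Δv = 46 m/s, so v(19) = 2 + (46) = 48 m/s.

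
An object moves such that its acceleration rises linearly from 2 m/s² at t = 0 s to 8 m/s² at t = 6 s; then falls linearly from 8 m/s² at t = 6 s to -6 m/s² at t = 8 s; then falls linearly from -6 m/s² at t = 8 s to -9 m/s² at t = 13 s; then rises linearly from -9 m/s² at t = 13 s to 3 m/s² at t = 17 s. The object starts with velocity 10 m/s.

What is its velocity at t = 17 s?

Δv equals the area under the a-t graph; then v = v₀ + Δv.
0–6 s: ½(2 + 8)(6) = 30 m/s
6–8 s: ½(8 + -6)(2) = 2 m/s
8–13 s: ½(-6 + -9)(5) = -37.5 m/s
13–17 s: ½(-9 + 3)(4) = -12 m/s
Δv = -17.5 m/s, so v(17) = 10 + (-17.5) = -7.5 m/s.

-7.5 m/s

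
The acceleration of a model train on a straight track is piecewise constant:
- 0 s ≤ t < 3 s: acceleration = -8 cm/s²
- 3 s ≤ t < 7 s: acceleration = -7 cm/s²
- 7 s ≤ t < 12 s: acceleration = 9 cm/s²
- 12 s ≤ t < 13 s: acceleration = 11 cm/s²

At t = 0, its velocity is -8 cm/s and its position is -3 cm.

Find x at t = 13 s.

-444 cm

On each constant-a segment, Δv = aΔt and Δx = v₀Δt + ½aΔt²; chain segment to segment.
0–3 s: v starts -8 cm/s; Δx = -8·3 + ½·-8·3² = -60 cm; v ends -32 cm/s.
3–7 s: v starts -32 cm/s; Δx = -32·4 + ½·-7·4² = -184 cm; v ends -60 cm/s.
7–12 s: v starts -60 cm/s; Δx = -60·5 + ½·9·5² = -187.5 cm; v ends -15 cm/s.
12–13 s: v starts -15 cm/s; Δx = -15·1 + ½·11·1² = -9.5 cm; v ends -4 cm/s.
x(13) = -3 + Σ Δx = -444 cm.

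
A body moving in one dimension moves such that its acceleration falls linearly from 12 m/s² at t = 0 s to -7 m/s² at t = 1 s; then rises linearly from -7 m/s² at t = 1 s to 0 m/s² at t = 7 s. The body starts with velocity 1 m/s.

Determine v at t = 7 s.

-17.5 m/s

Δv equals the area under the a-t graph; then v = v₀ + Δv.
0–1 s: ½(12 + -7)(1) = 2.5 m/s
1–7 s: ½(-7 + 0)(6) = -21 m/s
Δv = -18.5 m/s, so v(7) = 1 + (-18.5) = -17.5 m/s.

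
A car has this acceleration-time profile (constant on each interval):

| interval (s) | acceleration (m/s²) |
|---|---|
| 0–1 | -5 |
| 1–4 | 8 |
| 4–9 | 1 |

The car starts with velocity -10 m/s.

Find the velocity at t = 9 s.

Δv equals the area under the a-t graph; then v = v₀ + Δv.
0–1 s: -5 × 1 = -5 m/s
1–4 s: 8 × 3 = 24 m/s
4–9 s: 1 × 5 = 5 m/s
Δv = 24 m/s, so v(9) = -10 + (24) = 14 m/s.

14 m/s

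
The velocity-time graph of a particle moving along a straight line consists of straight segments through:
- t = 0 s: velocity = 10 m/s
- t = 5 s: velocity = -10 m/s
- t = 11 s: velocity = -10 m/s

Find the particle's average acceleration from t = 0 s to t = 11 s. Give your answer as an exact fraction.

-20/11 m/s²

Average acceleration = Δv/Δt = (-10 − 10)/(11 − 0) = -20/11 m/s².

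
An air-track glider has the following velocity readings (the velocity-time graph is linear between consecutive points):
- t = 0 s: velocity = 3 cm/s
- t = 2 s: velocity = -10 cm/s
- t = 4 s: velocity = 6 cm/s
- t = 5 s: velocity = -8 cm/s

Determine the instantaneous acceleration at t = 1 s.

Acceleration is the slope of the v-t graph on 0–2 s: (-10 − 3)/(2 − 0) = -6.5 cm/s².

-6.5 cm/s²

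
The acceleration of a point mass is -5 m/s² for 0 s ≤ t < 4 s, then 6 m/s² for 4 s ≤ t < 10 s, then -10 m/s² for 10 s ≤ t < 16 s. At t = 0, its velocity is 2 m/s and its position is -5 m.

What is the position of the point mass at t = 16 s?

-109 m

On each constant-a segment, Δv = aΔt and Δx = v₀Δt + ½aΔt²; chain segment to segment.
0–4 s: v starts 2 m/s; Δx = 2·4 + ½·-5·4² = -32 m; v ends -18 m/s.
4–10 s: v starts -18 m/s; Δx = -18·6 + ½·6·6² = 0 m; v ends 18 m/s.
10–16 s: v starts 18 m/s; Δx = 18·6 + ½·-10·6² = -72 m; v ends -42 m/s.
x(16) = -5 + Σ Δx = -109 m.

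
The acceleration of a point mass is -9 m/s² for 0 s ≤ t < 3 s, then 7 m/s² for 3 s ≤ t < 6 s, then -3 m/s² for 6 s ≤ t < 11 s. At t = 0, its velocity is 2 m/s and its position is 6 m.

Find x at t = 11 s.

-129.5 m

On each constant-a segment, Δv = aΔt and Δx = v₀Δt + ½aΔt²; chain segment to segment.
0–3 s: v starts 2 m/s; Δx = 2·3 + ½·-9·3² = -34.5 m; v ends -25 m/s.
3–6 s: v starts -25 m/s; Δx = -25·3 + ½·7·3² = -43.5 m; v ends -4 m/s.
6–11 s: v starts -4 m/s; Δx = -4·5 + ½·-3·5² = -57.5 m; v ends -19 m/s.
x(11) = 6 + Σ Δx = -129.5 m.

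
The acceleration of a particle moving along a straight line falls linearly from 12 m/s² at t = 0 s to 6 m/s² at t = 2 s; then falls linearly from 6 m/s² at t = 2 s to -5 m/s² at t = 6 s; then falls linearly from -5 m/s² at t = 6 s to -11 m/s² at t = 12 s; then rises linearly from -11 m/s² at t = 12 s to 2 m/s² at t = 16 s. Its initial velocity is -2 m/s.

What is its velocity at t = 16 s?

-48 m/s

Δv equals the area under the a-t graph; then v = v₀ + Δv.
0–2 s: ½(12 + 6)(2) = 18 m/s
2–6 s: ½(6 + -5)(4) = 2 m/s
6–12 s: ½(-5 + -11)(6) = -48 m/s
12–16 s: ½(-11 + 2)(4) = -18 m/s
Δv = -46 m/s, so v(16) = -2 + (-46) = -48 m/s.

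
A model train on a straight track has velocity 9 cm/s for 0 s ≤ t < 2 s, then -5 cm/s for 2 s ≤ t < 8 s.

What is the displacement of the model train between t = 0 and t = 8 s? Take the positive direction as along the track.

Displacement is the signed area under the v-t curve.
0–2 s: 9 × 2 = 18 cm
2–8 s: -5 × 6 = -30 cm
Net displacement = -12 cm

-12 cm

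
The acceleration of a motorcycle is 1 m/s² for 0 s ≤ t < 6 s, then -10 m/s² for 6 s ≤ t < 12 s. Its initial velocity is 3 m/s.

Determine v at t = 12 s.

-51 m/s

Δv equals the area under the a-t graph; then v = v₀ + Δv.
0–6 s: 1 × 6 = 6 m/s
6–12 s: -10 × 6 = -60 m/s
Δv = -54 m/s, so v(12) = 3 + (-54) = -51 m/s.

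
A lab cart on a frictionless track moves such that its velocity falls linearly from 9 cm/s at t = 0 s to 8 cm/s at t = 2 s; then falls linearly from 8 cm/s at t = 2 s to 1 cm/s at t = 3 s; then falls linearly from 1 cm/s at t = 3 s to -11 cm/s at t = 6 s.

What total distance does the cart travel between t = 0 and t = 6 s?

Total distance travelled is ∫|v| dt — sum the magnitudes of each area piece.
0–2 s: |½(9 + 8)(2)| = 17 cm
2–3 s: |½(8 + 1)(1)| = 4.5 cm
3–6 s: v = 0 at t = 3.25 s; triangle areas 0.125 + 15.125 = 15.25 cm
Total distance = 36.75 cm

36.75 cm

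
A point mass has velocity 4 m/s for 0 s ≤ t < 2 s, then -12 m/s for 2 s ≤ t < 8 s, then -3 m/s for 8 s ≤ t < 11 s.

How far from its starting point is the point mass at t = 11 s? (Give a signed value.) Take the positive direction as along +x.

Displacement is the signed area under the v-t curve.
0–2 s: 4 × 2 = 8 m
2–8 s: -12 × 6 = -72 m
8–11 s: -3 × 3 = -9 m
Net displacement = -73 m

-73 m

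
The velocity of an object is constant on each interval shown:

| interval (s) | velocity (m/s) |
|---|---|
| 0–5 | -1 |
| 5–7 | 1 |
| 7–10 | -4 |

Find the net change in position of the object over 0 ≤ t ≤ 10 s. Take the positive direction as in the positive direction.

-15 m

Displacement is the signed area under the v-t curve.
0–5 s: -1 × 5 = -5 m
5–7 s: 1 × 2 = 2 m
7–10 s: -4 × 3 = -12 m
Net displacement = -15 m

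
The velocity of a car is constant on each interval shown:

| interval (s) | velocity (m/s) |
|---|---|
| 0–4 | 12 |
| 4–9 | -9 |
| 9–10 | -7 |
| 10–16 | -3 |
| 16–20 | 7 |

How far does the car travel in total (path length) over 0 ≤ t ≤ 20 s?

Total distance travelled is ∫|v| dt — sum the magnitudes of each area piece.
0–4 s: |12| × 4 = 48 m
4–9 s: |-9| × 5 = 45 m
9–10 s: |-7| × 1 = 7 m
10–16 s: |-3| × 6 = 18 m
16–20 s: |7| × 4 = 28 m
Total distance = 146 m

146 m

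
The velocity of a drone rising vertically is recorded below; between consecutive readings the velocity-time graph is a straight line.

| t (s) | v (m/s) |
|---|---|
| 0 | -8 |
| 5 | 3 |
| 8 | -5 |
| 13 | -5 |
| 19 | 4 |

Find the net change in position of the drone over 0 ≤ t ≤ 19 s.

Displacement is the signed area under the v-t curve.
0–5 s: ½(-8 + 3)(5) = -12.5 m
5–8 s: ½(3 + -5)(3) = -3 m
8–13 s: -5 × 5 = -25 m
13–19 s: ½(-5 + 4)(6) = -3 m
Net displacement = -43.5 m

-43.5 m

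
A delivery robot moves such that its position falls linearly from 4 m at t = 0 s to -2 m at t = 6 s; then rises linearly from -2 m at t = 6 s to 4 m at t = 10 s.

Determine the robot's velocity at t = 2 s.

-1 m/s

Velocity is the slope of the x-t graph on 0–6 s: (-2 − 4)/(6 − 0) = -1 m/s.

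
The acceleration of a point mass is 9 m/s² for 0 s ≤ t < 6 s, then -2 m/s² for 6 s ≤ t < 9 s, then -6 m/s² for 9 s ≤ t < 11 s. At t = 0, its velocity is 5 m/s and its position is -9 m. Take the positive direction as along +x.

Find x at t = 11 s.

445 m

On each constant-a segment, Δv = aΔt and Δx = v₀Δt + ½aΔt²; chain segment to segment.
0–6 s: v starts 5 m/s; Δx = 5·6 + ½·9·6² = 192 m; v ends 59 m/s.
6–9 s: v starts 59 m/s; Δx = 59·3 + ½·-2·3² = 168 m; v ends 53 m/s.
9–11 s: v starts 53 m/s; Δx = 53·2 + ½·-6·2² = 94 m; v ends 41 m/s.
x(11) = -9 + Σ Δx = 445 m.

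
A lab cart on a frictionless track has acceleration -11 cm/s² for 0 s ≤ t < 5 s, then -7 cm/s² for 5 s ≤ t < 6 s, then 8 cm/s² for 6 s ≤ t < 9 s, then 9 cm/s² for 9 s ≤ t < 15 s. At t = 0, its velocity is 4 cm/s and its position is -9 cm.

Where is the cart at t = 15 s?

-361 cm

On each constant-a segment, Δv = aΔt and Δx = v₀Δt + ½aΔt²; chain segment to segment.
0–5 s: v starts 4 cm/s; Δx = 4·5 + ½·-11·5² = -117.5 cm; v ends -51 cm/s.
5–6 s: v starts -51 cm/s; Δx = -51·1 + ½·-7·1² = -54.5 cm; v ends -58 cm/s.
6–9 s: v starts -58 cm/s; Δx = -58·3 + ½·8·3² = -138 cm; v ends -34 cm/s.
9–15 s: v starts -34 cm/s; Δx = -34·6 + ½·9·6² = -42 cm; v ends 20 cm/s.
x(15) = -9 + Σ Δx = -361 cm.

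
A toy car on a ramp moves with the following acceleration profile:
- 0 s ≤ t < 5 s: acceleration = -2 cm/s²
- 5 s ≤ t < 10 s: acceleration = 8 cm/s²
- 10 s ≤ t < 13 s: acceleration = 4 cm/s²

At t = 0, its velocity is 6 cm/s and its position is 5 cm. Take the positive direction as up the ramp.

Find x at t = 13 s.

On each constant-a segment, Δv = aΔt and Δx = v₀Δt + ½aΔt²; chain segment to segment.
0–5 s: v starts 6 cm/s; Δx = 6·5 + ½·-2·5² = 5 cm; v ends -4 cm/s.
5–10 s: v starts -4 cm/s; Δx = -4·5 + ½·8·5² = 80 cm; v ends 36 cm/s.
10–13 s: v starts 36 cm/s; Δx = 36·3 + ½·4·3² = 126 cm; v ends 48 cm/s.
x(13) = 5 + Σ Δx = 216 cm.

216 cm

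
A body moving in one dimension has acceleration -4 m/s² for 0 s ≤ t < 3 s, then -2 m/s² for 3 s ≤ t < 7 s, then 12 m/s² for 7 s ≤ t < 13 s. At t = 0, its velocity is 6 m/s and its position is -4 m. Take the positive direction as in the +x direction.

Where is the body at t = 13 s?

On each constant-a segment, Δv = aΔt and Δx = v₀Δt + ½aΔt²; chain segment to segment.
0–3 s: v starts 6 m/s; Δx = 6·3 + ½·-4·3² = 0 m; v ends -6 m/s.
3–7 s: v starts -6 m/s; Δx = -6·4 + ½·-2·4² = -40 m; v ends -14 m/s.
7–13 s: v starts -14 m/s; Δx = -14·6 + ½·12·6² = 132 m; v ends 58 m/s.
x(13) = -4 + Σ Δx = 88 m.

88 m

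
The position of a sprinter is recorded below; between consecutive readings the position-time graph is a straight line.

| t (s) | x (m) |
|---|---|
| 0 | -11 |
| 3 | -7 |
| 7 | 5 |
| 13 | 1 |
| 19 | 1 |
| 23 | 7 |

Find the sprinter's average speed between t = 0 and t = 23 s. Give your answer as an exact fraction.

Average speed = (total path length)/(elapsed time); on a piecewise-linear x-t graph the path length is Σ|Δx|.
0–3 s: |Δx| = |-7 − -11| = 4 m
3–7 s: |Δx| = |5 − -7| = 12 m
7–13 s: |Δx| = |1 − 5| = 4 m
13–19 s: |Δx| = |1 − 1| = 0 m
19–23 s: |Δx| = |7 − 1| = 6 m
Total path = 26 m; average speed = 26/23 = 26/23 m/s.

26/23 m/s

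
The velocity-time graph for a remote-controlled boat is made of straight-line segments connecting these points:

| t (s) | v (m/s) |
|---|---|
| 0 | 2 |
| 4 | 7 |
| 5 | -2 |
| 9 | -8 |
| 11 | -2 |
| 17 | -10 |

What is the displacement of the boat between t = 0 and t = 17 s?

-45.5 m

Displacement is the signed area under the v-t curve.
0–4 s: ½(2 + 7)(4) = 18 m
4–5 s: ½(7 + -2)(1) = 2.5 m
5–9 s: ½(-2 + -8)(4) = -20 m
9–11 s: ½(-8 + -2)(2) = -10 m
11–17 s: ½(-2 + -10)(6) = -36 m
Net displacement = -45.5 m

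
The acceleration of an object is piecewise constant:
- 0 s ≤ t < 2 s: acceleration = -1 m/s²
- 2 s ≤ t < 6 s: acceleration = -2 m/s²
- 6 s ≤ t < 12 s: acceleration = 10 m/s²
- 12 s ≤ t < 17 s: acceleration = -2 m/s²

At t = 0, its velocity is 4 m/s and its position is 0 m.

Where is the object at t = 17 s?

387 m

On each constant-a segment, Δv = aΔt and Δx = v₀Δt + ½aΔt²; chain segment to segment.
0–2 s: v starts 4 m/s; Δx = 4·2 + ½·-1·2² = 6 m; v ends 2 m/s.
2–6 s: v starts 2 m/s; Δx = 2·4 + ½·-2·4² = -8 m; v ends -6 m/s.
6–12 s: v starts -6 m/s; Δx = -6·6 + ½·10·6² = 144 m; v ends 54 m/s.
12–17 s: v starts 54 m/s; Δx = 54·5 + ½·-2·5² = 245 m; v ends 44 m/s.
x(17) = 0 + Σ Δx = 387 m.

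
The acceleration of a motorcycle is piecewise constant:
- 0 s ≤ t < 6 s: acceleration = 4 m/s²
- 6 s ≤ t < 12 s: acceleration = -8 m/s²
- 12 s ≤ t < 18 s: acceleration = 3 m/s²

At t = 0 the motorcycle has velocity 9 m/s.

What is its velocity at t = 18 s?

3 m/s

Δv equals the area under the a-t graph; then v = v₀ + Δv.
0–6 s: 4 × 6 = 24 m/s
6–12 s: -8 × 6 = -48 m/s
12–18 s: 3 × 6 = 18 m/s
Δv = -6 m/s, so v(18) = 9 + (-6) = 3 m/s.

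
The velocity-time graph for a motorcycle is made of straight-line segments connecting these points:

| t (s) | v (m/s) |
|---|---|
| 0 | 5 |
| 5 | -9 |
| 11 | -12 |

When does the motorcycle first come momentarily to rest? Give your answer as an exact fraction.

t = 25/14 s

v changes sign on 0–5 s (from 5 to -9); the graph is linear there, so v = 0 at t = 0 + (-5)·(5 − 0)/(-9 − 5) = 25/14 s.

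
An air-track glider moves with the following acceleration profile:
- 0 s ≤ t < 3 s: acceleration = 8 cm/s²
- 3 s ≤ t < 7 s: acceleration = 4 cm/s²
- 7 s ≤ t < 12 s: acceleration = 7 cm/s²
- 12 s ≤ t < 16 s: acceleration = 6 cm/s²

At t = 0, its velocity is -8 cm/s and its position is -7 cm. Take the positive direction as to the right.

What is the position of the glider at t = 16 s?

664.5 cm

On each constant-a segment, Δv = aΔt and Δx = v₀Δt + ½aΔt²; chain segment to segment.
0–3 s: v starts -8 cm/s; Δx = -8·3 + ½·8·3² = 12 cm; v ends 16 cm/s.
3–7 s: v starts 16 cm/s; Δx = 16·4 + ½·4·4² = 96 cm; v ends 32 cm/s.
7–12 s: v starts 32 cm/s; Δx = 32·5 + ½·7·5² = 247.5 cm; v ends 67 cm/s.
12–16 s: v starts 67 cm/s; Δx = 67·4 + ½·6·4² = 316 cm; v ends 91 cm/s.
x(16) = -7 + Σ Δx = 664.5 cm.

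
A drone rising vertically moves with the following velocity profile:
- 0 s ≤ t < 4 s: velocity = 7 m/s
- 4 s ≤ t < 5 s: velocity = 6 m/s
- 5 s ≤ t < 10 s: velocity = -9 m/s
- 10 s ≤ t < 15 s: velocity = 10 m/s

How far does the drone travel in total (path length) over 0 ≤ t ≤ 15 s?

Distance (not displacement) is the total path length: add the absolute areas under v-t.
0–4 s: |7| × 4 = 28 m
4–5 s: |6| × 1 = 6 m
5–10 s: |-9| × 5 = 45 m
10–15 s: |10| × 5 = 50 m
Total distance = 129 m

129 m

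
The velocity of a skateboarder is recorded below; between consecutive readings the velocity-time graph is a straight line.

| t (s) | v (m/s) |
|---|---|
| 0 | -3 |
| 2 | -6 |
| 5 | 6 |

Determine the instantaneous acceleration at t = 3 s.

4 m/s²

Acceleration is the slope of the v-t graph on 2–5 s: (6 − -6)/(5 − 2) = 4 m/s².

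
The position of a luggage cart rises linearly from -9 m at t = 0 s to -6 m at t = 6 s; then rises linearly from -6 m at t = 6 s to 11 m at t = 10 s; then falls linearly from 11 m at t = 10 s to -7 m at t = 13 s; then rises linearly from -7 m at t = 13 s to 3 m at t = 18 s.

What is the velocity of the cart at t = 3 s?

Velocity is the slope of the x-t graph on 0–6 s: (-6 − -9)/(6 − 0) = 0.5 m/s.

0.5 m/s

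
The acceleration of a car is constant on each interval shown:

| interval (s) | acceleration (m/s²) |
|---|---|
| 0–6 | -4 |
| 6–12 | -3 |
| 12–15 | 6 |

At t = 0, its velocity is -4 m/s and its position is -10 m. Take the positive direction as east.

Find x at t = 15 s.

On each constant-a segment, Δv = aΔt and Δx = v₀Δt + ½aΔt²; chain segment to segment.
0–6 s: v starts -4 m/s; Δx = -4·6 + ½·-4·6² = -96 m; v ends -28 m/s.
6–12 s: v starts -28 m/s; Δx = -28·6 + ½·-3·6² = -222 m; v ends -46 m/s.
12–15 s: v starts -46 m/s; Δx = -46·3 + ½·6·3² = -111 m; v ends -28 m/s.
x(15) = -10 + Σ Δx = -439 m.

-439 m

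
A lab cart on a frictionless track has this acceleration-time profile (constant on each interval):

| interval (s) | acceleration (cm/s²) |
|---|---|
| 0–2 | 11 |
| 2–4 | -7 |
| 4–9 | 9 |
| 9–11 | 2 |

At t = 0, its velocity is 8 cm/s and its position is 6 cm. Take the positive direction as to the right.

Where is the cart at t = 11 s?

408.5 cm

On each constant-a segment, Δv = aΔt and Δx = v₀Δt + ½aΔt²; chain segment to segment.
0–2 s: v starts 8 cm/s; Δx = 8·2 + ½·11·2² = 38 cm; v ends 30 cm/s.
2–4 s: v starts 30 cm/s; Δx = 30·2 + ½·-7·2² = 46 cm; v ends 16 cm/s.
4–9 s: v starts 16 cm/s; Δx = 16·5 + ½·9·5² = 192.5 cm; v ends 61 cm/s.
9–11 s: v starts 61 cm/s; Δx = 61·2 + ½·2·2² = 126 cm; v ends 65 cm/s.
x(11) = 6 + Σ Δx = 408.5 cm.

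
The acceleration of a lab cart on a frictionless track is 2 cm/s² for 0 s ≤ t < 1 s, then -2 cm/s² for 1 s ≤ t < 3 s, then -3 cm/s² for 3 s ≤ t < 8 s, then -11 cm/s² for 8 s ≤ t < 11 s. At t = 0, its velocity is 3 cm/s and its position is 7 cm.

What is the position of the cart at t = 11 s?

On each constant-a segment, Δv = aΔt and Δx = v₀Δt + ½aΔt²; chain segment to segment.
0–1 s: v starts 3 cm/s; Δx = 3·1 + ½·2·1² = 4 cm; v ends 5 cm/s.
1–3 s: v starts 5 cm/s; Δx = 5·2 + ½·-2·2² = 6 cm; v ends 1 cm/s.
3–8 s: v starts 1 cm/s; Δx = 1·5 + ½·-3·5² = -32.5 cm; v ends -14 cm/s.
8–11 s: v starts -14 cm/s; Δx = -14·3 + ½·-11·3² = -91.5 cm; v ends -47 cm/s.
x(11) = 7 + Σ Δx = -107 cm.

-107 cm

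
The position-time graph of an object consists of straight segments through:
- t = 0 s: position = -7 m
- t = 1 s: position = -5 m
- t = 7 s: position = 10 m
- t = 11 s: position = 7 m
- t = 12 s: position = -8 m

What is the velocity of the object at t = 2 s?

2.5 m/s

Velocity is the slope of the x-t graph on 1–7 s: (10 − -5)/(7 − 1) = 2.5 m/s.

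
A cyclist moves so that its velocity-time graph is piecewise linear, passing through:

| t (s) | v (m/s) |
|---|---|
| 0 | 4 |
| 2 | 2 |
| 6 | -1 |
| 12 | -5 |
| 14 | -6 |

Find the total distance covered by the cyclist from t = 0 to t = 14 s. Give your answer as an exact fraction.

Distance (not displacement) is the total path length: add the absolute areas under v-t.
0–2 s: |½(4 + 2)(2)| = 6 m
2–6 s: v = 0 at t = 14/3 s; triangle areas 8/3 + 2/3 = 10/3 m
6–12 s: |½(-1 + -5)(6)| = 18 m
12–14 s: |½(-5 + -6)(2)| = 11 m
Total distance = 115/3 m

115/3 m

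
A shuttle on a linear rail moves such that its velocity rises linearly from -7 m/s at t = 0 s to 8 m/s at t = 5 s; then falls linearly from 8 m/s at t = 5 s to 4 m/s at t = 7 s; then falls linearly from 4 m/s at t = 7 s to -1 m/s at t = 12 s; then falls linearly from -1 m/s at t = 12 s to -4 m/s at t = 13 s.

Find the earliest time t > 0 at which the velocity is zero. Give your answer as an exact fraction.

t = 7/3 s

v changes sign on 0–5 s (from -7 to 8); the graph is linear there, so v = 0 at t = 0 + (7)·(5 − 0)/(8 − -7) = 7/3 s.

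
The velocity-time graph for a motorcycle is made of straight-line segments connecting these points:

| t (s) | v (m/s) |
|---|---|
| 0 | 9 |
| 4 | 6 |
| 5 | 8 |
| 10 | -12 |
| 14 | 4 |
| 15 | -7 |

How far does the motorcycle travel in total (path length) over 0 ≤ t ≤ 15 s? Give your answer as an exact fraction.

1891/22 m

Distance (not displacement) is the total path length: add the absolute areas under v-t.
0–4 s: |½(9 + 6)(4)| = 30 m
4–5 s: |½(6 + 8)(1)| = 7 m
5–10 s: v = 0 at t = 7 s; triangle areas 8 + 18 = 26 m
10–14 s: v = 0 at t = 13 s; triangle areas 18 + 2 = 20 m
14–15 s: v = 0 at t = 158/11 s; triangle areas 8/11 + 49/22 = 65/22 m
Total distance = 1891/22 m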